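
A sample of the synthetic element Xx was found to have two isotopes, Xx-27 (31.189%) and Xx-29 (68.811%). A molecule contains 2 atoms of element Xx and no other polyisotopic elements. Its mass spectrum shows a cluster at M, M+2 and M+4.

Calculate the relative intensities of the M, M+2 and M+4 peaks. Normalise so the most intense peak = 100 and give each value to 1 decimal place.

20.5 : 90.7 : 100.0

Each Xx atom is independently Xx-27 (p = 0.31189) or Xx-29 (q = 0.68811); the cluster is the binomial expansion (p + q)^2.
P(M) = 0.31189^2 = 0.097275
P(M+2) = 2 × 0.31189^1 × 0.68811^1 = 0.429229
P(M+4) = 0.68811^2 = 0.473495
The M+4 peak is largest (0.473495); scaling to 100 gives 20.5 : 90.7 : 100.0.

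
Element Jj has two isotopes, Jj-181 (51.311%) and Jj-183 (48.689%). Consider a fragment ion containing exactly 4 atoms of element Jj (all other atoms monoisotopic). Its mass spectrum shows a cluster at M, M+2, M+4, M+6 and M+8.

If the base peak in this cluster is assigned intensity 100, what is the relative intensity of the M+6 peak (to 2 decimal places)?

63.26

(0.51311 + 0.48689)^4 gives M 0.0693, M+2 0.2631, M+4 0.3745, M+6 0.2369, M+8 0.0562; the largest is M+4.
P(M+4) = C(4,2) × 0.51311^2 × 0.48689^2 = 6 × 0.26328187 × 0.23706187 = 0.374485 (base)
P(M+6) = C(4,3) × 0.51311^1 × 0.48689^3 = 4 × 0.51311 × 0.11542305 = 0.236899
Relative intensity = 0.236899 / 0.374485 × 100 = 63.26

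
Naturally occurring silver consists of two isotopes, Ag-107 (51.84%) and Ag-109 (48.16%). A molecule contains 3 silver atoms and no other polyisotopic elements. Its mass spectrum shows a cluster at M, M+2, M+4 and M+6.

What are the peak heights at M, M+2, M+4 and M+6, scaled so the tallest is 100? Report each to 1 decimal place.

Expanding (0.5184 + 0.4816)^3:
P(M) = 0.5184^3 = 0.139314
P(M+2) = 3 × 0.5184^2 × 0.4816^1 = 0.388273
P(M+4) = 3 × 0.5184^1 × 0.4816^2 = 0.360711
P(M+6) = 0.4816^3 = 0.111702
The M+2 peak is largest (0.388273); scaling to 100 gives 35.9 : 100.0 : 92.9 : 28.8.

35.9 : 100.0 : 92.9 : 28.8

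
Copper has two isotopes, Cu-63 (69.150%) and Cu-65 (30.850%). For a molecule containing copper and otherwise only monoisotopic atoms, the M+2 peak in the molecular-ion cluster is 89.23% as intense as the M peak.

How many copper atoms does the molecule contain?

2

The M+2/M ratio from n Cu atoms is n · q/p = n · 0.30850/0.69150.
n = 0.8923 × 0.69150/0.30850 = 2.00 ≈ 2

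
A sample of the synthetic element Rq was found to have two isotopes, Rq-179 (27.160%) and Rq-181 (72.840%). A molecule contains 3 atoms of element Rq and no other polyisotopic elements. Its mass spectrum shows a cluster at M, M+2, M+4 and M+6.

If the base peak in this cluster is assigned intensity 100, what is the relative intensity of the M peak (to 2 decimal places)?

Term probabilities: M 0.0200, M+2 0.1612, M+4 0.4323, M+6 0.3865. Base peak = M+4.
P(M+4) = C(3,2) × 0.27160^1 × 0.72840^2 = 3 × 0.2716 × 0.53056656 = 0.432306 (base)
P(M) = C(3,0) × 0.27160^3 × 0.72840^0 = 1 × 0.020035 × 1.0000 = 0.020035
Relative intensity = 0.020035 / 0.432306 × 100 = 4.63

4.63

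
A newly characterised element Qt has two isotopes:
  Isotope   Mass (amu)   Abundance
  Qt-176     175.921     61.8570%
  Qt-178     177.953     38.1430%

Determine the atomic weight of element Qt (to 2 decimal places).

176.70 amu

The abundance-weighted mean is 0.618570 × 175.921 + 0.381430 × 177.953
= 108.8195 + 67.8766 = 176.6961 amu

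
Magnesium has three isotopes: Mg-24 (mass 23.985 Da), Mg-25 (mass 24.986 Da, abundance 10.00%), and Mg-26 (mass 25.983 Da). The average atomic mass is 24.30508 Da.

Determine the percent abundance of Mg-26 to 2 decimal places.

11.01%

Let x and y be the fractions of Mg-24 and Mg-26. Then x + y = 1 − 0.1000 = 0.9000 and 23.985x + 25.983y = 24.30508 − 0.1000×24.986 = 21.80648.
Substituting: 23.985x + 25.983(0.9000 − x) = 21.80648
(23.985 − 25.983)x = -1.57822  ⇒  x = 0.78990, y = 0.11010
Mg-24: 78.99%, Mg-26: 11.01%.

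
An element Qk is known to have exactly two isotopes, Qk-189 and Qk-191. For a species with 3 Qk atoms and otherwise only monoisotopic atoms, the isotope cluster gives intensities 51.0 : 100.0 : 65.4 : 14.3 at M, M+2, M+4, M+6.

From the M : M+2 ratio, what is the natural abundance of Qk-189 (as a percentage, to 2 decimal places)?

Write p for the Qk-189 fraction. I(M+2)/I(M) = [C(3,1)·p^2·(1−p)] / p^3 = 3·(1−p)/p = 100.0/51.0 = 1.9608
(1−p)/p = 1.9608/3 = 0.6536  ⇒  p = 1/(1 + 0.6536) = 0.6047
Qk-189: 60.47%, Qk-191: 39.53%.

60.47%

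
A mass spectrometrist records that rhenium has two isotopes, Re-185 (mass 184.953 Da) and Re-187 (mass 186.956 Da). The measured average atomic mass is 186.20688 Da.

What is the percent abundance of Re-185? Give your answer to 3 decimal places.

Let x be the fractional abundance of Re-185; then Re-187 has abundance 1 − x.
184.953·x + 186.956·(1 − x) = 186.20688
(184.953 − 186.956)·x = 186.20688 − 186.956
x = -0.74912 / -2.003 = 0.37400 → 37.400% Re-185, 62.600% Re-187.

37.400%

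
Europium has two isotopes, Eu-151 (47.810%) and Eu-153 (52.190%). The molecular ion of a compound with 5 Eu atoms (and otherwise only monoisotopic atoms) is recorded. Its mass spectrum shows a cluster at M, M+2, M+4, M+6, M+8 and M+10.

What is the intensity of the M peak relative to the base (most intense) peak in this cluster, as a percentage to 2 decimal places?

7.69%

(0.47810 + 0.52190)^5 gives M 0.0250, M+2 0.1363, M+4 0.2977, M+6 0.3249, M+8 0.1774, M+10 0.0387; the largest is M+6.
P(M+6) = C(5,3) × 0.47810^2 × 0.52190^3 = 10 × 0.22857961 × 0.14215492 = 0.324937 (base)
P(M) = C(5,0) × 0.47810^5 × 0.52190^0 = 1 × 0.02498007 × 1.0000 = 0.024980
Relative intensity = 0.024980 / 0.324937 × 100 = 7.69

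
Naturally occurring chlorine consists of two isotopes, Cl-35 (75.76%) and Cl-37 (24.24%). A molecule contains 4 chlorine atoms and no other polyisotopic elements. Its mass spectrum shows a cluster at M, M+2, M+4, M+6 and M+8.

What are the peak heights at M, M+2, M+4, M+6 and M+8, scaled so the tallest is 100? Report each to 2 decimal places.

78.14 : 100.00 : 47.99 : 10.24 : 0.82

Expanding (0.7576 + 0.2424)^4:
P(M) = 0.7576^4 = 0.329428
P(M+2) = 4 × 0.7576^3 × 0.2424^1 = 0.421612
P(M+4) = 6 × 0.7576^2 × 0.2424^2 = 0.202347
P(M+6) = 4 × 0.7576^1 × 0.2424^3 = 0.043162
P(M+8) = 0.2424^4 = 0.003452
The M+2 peak is largest (0.421612); scaling to 100 gives 78.14 : 100.00 : 47.99 : 10.24 : 0.82.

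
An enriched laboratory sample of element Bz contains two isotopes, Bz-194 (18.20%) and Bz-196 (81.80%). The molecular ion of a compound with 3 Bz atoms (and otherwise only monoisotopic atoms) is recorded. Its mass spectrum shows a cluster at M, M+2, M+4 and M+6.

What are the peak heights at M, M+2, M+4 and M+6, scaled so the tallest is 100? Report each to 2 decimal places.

1.10 : 14.85 : 66.75 : 100.00

Each Bz atom is independently Bz-194 (p = 0.1820) or Bz-196 (q = 0.8180); the cluster is the binomial expansion (p + q)^3.
P(M) = 0.1820^3 = 0.006029
P(M+2) = 3 × 0.1820^2 × 0.8180^1 = 0.081286
P(M+4) = 3 × 0.1820^1 × 0.8180^2 = 0.365342
P(M+6) = 0.8180^3 = 0.547343
The M+6 peak is largest (0.547343); scaling to 100 gives 1.10 : 14.85 : 66.75 : 100.00.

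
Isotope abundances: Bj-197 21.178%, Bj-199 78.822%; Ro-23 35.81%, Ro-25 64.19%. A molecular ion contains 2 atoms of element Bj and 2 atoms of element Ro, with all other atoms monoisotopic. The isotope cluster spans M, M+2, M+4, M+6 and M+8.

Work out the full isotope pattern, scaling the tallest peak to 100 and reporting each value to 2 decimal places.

1.36 : 14.99 : 59.46 : 100.00 : 60.49

Element Bj pattern (n=2): 0.04485077 : 0.33385846 : 0.62129077
Element Ro pattern (n=2): 0.12823561 : 0.45972878 : 0.41203561
Convolve the two distributions (both contribute in 2-u steps):
  M: 0.04485077×0.12823561 = 0.005751
  M+2: 0.04485077×0.45972878 + 0.33385846×0.12823561 = 0.063432
  M+4: 0.04485077×0.41203561 + 0.33385846×0.45972878 + 0.62129077×0.12823561 = 0.251636
  M+6: 0.33385846×0.41203561 + 0.62129077×0.45972878 = 0.423187
  M+8: 0.62129077×0.41203561 = 0.255994
Scale to base peak (0.423187) = 100: 1.36 : 14.99 : 59.46 : 100.00 : 60.49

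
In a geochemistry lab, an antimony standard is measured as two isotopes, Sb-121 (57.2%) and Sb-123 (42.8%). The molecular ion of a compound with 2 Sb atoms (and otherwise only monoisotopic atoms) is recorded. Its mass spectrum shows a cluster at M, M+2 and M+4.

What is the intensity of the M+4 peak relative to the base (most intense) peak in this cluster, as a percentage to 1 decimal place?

(0.572 + 0.428)^2 gives M 0.3272, M+2 0.4896, M+4 0.1832; the largest is M+2.
P(M+2) = C(2,1) × 0.572^1 × 0.428^1 = 2 × 0.5720 × 0.4280 = 0.489632 (base)
P(M+4) = C(2,2) × 0.572^0 × 0.428^2 = 1 × 1.0000 × 0.183184 = 0.183184
Relative intensity = 0.183184 / 0.489632 × 100 = 37.4

37.4%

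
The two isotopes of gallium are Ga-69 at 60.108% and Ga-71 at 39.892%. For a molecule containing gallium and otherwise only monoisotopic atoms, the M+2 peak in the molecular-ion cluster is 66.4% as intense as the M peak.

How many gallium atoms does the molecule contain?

1

The M+2/M ratio from n Ga atoms is n · q/p = n · 0.39892/0.60108.
n = 0.664 × 0.60108/0.39892 = 1.00 ≈ 1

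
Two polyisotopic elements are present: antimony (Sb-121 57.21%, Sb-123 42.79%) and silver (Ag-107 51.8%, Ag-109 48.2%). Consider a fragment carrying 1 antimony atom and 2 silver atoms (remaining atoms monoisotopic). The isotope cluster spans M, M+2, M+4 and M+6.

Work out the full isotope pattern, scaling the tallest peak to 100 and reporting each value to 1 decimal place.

38.3 : 100.0 : 86.5 : 24.8

Antimony pattern (n=1): 0.5721 : 0.4279
Silver pattern (n=2): 0.268324 : 0.499352 : 0.232324
Convolve the two distributions (both contribute in 2-u steps):
  M: 0.5721×0.268324 = 0.153508
  M+2: 0.5721×0.499352 + 0.4279×0.268324 = 0.400495
  M+4: 0.5721×0.232324 + 0.4279×0.499352 = 0.346585
  M+6: 0.4279×0.232324 = 0.099411
Scale to base peak (0.400495) = 100: 38.3 : 100.0 : 86.5 : 24.8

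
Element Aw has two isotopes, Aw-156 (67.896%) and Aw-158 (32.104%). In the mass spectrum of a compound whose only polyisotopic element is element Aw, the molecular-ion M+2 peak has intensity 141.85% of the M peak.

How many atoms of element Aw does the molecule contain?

With n Aw atoms, P(M+2)/P(M) = C(n,1)·p^(n−1)q / p^n = n·q/p = n · 0.32104/0.67896.
n = 1.4185 × 0.67896/0.32104 = 3.00 ≈ 3

3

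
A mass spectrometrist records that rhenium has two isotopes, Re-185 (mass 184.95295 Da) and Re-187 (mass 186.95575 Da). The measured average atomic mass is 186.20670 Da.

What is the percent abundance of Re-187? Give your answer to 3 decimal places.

Let x be the fractional abundance of Re-185; then Re-187 has abundance 1 − x.
184.95295·x + 186.95575·(1 − x) = 186.20670
(184.95295 − 186.95575)·x = 186.20670 − 186.95575
x = -0.74905 / -2.00280 = 0.37400 → 37.400% Re-185, 62.600% Re-187.

62.600%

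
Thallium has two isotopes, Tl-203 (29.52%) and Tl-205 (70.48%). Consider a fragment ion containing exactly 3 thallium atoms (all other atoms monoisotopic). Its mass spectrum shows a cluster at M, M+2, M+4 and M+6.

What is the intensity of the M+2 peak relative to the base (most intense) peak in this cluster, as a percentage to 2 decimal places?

Term probabilities: M 0.0257, M+2 0.1843, M+4 0.4399, M+6 0.3501. Base peak = M+4.
P(M+4) = C(3,2) × 0.2952^1 × 0.7048^2 = 3 × 0.2952 × 0.49674304 = 0.439916 (base)
P(M+2) = C(3,1) × 0.2952^2 × 0.7048^1 = 3 × 0.08714304 × 0.7048 = 0.184255
Relative intensity = 0.184255 / 0.439916 × 100 = 41.88

41.88%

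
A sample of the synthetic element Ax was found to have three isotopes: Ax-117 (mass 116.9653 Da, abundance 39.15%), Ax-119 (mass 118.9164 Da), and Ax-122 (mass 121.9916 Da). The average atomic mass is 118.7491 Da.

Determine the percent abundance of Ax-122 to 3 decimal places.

Let x and y be the fractions of Ax-119 and Ax-122. Then x + y = 1 − 0.3915 = 0.6085 and 118.9164x + 121.9916y = 118.7491 − 0.3915×116.9653 = 72.95718505.
Substituting: 118.9164x + 121.9916(0.6085 − x) = 72.95718505
(118.9164 − 121.9916)x = -1.27470355  ⇒  x = 0.41451, y = 0.19399
Ax-119: 41.451%, Ax-122: 19.399%.

19.399%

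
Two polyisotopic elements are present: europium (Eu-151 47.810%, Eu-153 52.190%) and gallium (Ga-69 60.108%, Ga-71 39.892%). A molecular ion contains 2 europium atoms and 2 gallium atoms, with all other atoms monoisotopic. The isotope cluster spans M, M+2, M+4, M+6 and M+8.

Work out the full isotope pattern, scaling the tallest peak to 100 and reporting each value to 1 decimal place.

22.1 : 77.5 : 100.0 : 56.1 : 11.6

Europium pattern (n=2): 0.22857961 : 0.49904078 : 0.27237961
Gallium pattern (n=2): 0.36129717 : 0.47956567 : 0.15913717
Convolve the two distributions (both contribute in 2-u steps):
  M: 0.22857961×0.36129717 = 0.082585
  M+2: 0.22857961×0.47956567 + 0.49904078×0.36129717 = 0.289921
  M+4: 0.22857961×0.15913717 + 0.49904078×0.47956567 + 0.27237961×0.36129717 = 0.374108
  M+6: 0.49904078×0.15913717 + 0.27237961×0.47956567 = 0.210040
  M+8: 0.27237961×0.15913717 = 0.043346
Scale to base peak (0.374108) = 100: 22.1 : 77.5 : 100.0 : 56.1 : 11.6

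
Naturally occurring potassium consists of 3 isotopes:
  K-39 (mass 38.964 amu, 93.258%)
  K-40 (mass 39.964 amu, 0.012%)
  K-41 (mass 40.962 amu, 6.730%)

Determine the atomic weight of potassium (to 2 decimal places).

The abundance-weighted mean is 0.93258 × 38.964 + 0.00012 × 39.964 + 0.06730 × 40.962
= 36.3370 + 0.0048 + 2.7567 = 39.0985 amu

39.10 amu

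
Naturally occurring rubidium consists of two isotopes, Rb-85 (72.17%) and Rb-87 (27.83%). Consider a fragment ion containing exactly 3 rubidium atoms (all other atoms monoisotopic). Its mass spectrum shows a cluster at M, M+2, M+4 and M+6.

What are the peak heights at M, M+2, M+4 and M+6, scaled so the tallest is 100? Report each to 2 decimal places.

86.44 : 100.00 : 38.56 : 4.96

Each Rb atom is independently Rb-85 (p = 0.7217) or Rb-87 (q = 0.2783); the cluster is the binomial expansion (p + q)^3.
P(M) = 0.7217^3 = 0.375898
P(M+2) = 3 × 0.7217^2 × 0.2783^1 = 0.434858
P(M+4) = 3 × 0.7217^1 × 0.2783^2 = 0.167689
P(M+6) = 0.2783^3 = 0.021555
The M+2 peak is largest (0.434858); scaling to 100 gives 86.44 : 100.00 : 38.56 : 4.96.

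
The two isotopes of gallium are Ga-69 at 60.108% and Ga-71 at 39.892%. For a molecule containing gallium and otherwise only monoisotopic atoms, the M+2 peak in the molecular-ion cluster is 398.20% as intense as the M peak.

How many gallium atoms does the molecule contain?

With n Ga atoms, P(M+2)/P(M) = C(n,1)·p^(n−1)q / p^n = n·q/p = n · 0.39892/0.60108.
n = 3.9820 × 0.60108/0.39892 = 6.00 ≈ 6

6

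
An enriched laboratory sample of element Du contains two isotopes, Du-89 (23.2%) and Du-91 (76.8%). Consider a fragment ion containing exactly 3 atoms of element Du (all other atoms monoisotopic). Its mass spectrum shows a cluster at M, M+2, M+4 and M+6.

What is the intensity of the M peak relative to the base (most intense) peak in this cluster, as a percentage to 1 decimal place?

2.8%

Term probabilities: M 0.0125, M+2 0.1240, M+4 0.4105, M+6 0.4530. Base peak = M+6.
P(M+6) = C(3,3) × 0.232^0 × 0.768^3 = 1 × 1.0000 × 0.45298483 = 0.452985 (base)
P(M) = C(3,0) × 0.232^3 × 0.768^0 = 1 × 0.01248717 × 1.0000 = 0.012487
Relative intensity = 0.012487 / 0.452985 × 100 = 2.8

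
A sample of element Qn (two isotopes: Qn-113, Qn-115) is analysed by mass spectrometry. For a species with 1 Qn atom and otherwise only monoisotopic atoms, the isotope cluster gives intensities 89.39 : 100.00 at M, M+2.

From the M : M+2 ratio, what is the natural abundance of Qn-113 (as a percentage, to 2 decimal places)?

Write p for the Qn-113 fraction. I(M+2)/I(M) = [C(1,1)·p^0·(1−p)] / p^1 = 1·(1−p)/p = 100.00/89.39 = 1.1187
(1−p)/p = 1.1187/1 = 1.1187  ⇒  p = 1/(1 + 1.1187) = 0.4720
Qn-113: 47.20%, Qn-115: 52.80%.

47.20%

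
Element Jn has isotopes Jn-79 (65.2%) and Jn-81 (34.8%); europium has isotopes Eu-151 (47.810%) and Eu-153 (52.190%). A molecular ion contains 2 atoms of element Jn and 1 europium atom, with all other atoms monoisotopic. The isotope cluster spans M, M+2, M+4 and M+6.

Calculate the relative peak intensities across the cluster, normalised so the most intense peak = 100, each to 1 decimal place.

46.3 : 100.0 : 67.2 : 14.4

Element Jn pattern (n=2): 0.425104 : 0.453792 : 0.121104
Europium pattern (n=1): 0.4781 : 0.5219
Convolve the two distributions (both contribute in 2-u steps):
  M: 0.425104×0.4781 = 0.203242
  M+2: 0.425104×0.5219 + 0.453792×0.4781 = 0.438820
  M+4: 0.453792×0.5219 + 0.121104×0.4781 = 0.294734
  M+6: 0.121104×0.5219 = 0.063204
Scale to base peak (0.438820) = 100: 46.3 : 100.0 : 67.2 : 14.4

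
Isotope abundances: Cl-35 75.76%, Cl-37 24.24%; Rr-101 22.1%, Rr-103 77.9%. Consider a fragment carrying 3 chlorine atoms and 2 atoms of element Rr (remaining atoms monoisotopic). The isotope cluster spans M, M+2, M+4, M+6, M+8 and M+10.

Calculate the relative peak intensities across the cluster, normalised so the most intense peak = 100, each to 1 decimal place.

5.1 : 41.1 : 100.0 : 72.4 : 20.8 : 2.1

Chlorine pattern (n=3): 0.4348304 : 0.41738208 : 0.13354464 : 0.01424288
Element Rr pattern (n=2): 0.048841 : 0.344318 : 0.606841
Convolve the two distributions (both contribute in 2-u steps):
  M: 0.4348304×0.048841 = 0.021238
  M+2: 0.4348304×0.344318 + 0.41738208×0.048841 = 0.170105
  M+4: 0.4348304×0.606841 + 0.41738208×0.344318 + 0.13354464×0.048841 = 0.414108
  M+6: 0.41738208×0.606841 + 0.13354464×0.344318 + 0.01424288×0.048841 = 0.299962
  M+8: 0.13354464×0.606841 + 0.01424288×0.344318 = 0.085944
  M+10: 0.01424288×0.606841 = 0.008643
Scale to base peak (0.414108) = 100: 5.1 : 41.1 : 100.0 : 72.4 : 20.8 : 2.1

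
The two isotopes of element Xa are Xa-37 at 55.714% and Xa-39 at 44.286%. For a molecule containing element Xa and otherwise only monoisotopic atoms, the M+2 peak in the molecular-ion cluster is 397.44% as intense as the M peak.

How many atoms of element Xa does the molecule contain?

For n independent Xa atoms, I(M+2)/I(M) = n · (abundance Xa-39) / (abundance Xa-37) = n · 0.44286/0.55714.
n = 3.9744 × 0.55714/0.44286 = 5.00 ≈ 5

5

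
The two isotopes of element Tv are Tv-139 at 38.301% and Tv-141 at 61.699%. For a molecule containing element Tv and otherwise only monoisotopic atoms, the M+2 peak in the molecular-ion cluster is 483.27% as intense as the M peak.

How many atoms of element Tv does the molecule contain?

3

With n Tv atoms, P(M+2)/P(M) = C(n,1)·p^(n−1)q / p^n = n·q/p = n · 0.61699/0.38301.
n = 4.8327 × 0.38301/0.61699 = 3.00 ≈ 3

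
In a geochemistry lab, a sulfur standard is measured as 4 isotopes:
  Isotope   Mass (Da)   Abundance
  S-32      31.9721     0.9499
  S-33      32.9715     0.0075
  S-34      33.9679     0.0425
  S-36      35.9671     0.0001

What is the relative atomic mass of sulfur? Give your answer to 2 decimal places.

32.06 Da

Ar = Σ fᵢ·mᵢ = 0.9499 × 31.9721 + 0.0075 × 32.9715 + 0.0425 × 33.9679 + 0.0001 × 35.9671
= 30.37030 + 0.24729 + 1.44364 + 0.00360 = 32.06483 Da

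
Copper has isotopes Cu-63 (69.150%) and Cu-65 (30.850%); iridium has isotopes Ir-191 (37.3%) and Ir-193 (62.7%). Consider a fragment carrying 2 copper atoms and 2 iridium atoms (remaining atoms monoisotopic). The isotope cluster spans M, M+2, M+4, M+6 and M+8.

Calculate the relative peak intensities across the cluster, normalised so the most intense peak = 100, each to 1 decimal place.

16.6 : 70.6 : 100.0 : 53.0 : 9.3

Copper pattern (n=2): 0.47817225 : 0.4266555 : 0.09517225
Iridium pattern (n=2): 0.139129 : 0.467742 : 0.393129
Convolve the two distributions (both contribute in 2-u steps):
  M: 0.47817225×0.139129 = 0.066528
  M+2: 0.47817225×0.467742 + 0.4266555×0.139129 = 0.283021
  M+4: 0.47817225×0.393129 + 0.4266555×0.467742 + 0.09517225×0.139129 = 0.400789
  M+6: 0.4266555×0.393129 + 0.09517225×0.467742 = 0.212247
  M+8: 0.09517225×0.393129 = 0.037415
Scale to base peak (0.400789) = 100: 16.6 : 70.6 : 100.0 : 53.0 : 9.3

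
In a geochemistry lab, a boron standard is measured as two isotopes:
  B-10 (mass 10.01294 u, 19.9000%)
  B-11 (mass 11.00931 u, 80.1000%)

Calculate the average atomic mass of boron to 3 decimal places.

The abundance-weighted mean is 0.199000 × 10.01294 + 0.801000 × 11.00931
= 1.992575 + 8.818457 = 10.811032 u

10.811 u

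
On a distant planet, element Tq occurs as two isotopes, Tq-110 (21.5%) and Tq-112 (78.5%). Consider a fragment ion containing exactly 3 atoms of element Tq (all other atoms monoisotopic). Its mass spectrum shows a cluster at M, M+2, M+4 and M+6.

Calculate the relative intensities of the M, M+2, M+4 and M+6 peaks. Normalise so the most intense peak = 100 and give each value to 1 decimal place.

The 3 Tq atoms are independent, so intensities follow the terms of (0.215 + 0.785)^3.
P(M) = 0.215^3 = 0.009938
P(M+2) = 3 × 0.215^2 × 0.785^1 = 0.108860
P(M+4) = 3 × 0.215^1 × 0.785^2 = 0.397465
P(M+6) = 0.785^3 = 0.483737
The M+6 peak is largest (0.483737); scaling to 100 gives 2.1 : 22.5 : 82.2 : 100.0.

2.1 : 22.5 : 82.2 : 100.0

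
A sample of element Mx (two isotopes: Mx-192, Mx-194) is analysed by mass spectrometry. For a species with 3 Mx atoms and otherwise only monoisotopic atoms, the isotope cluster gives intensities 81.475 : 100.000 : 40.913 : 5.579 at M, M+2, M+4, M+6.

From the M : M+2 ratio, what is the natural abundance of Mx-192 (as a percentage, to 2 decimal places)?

Write p for the Mx-192 fraction. I(M+2)/I(M) = [C(3,1)·p^2·(1−p)] / p^3 = 3·(1−p)/p = 100.000/81.475 = 1.2274
(1−p)/p = 1.2274/3 = 0.4091  ⇒  p = 1/(1 + 0.4091) = 0.7097
Mx-192: 70.97%, Mx-194: 29.03%.

70.97%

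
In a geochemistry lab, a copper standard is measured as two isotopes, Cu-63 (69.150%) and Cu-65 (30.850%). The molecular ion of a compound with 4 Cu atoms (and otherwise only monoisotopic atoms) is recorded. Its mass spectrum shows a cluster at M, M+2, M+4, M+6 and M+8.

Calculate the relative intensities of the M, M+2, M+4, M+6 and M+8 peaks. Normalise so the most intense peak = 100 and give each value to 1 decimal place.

Expanding (0.69150 + 0.30850)^4:
P(M) = 0.69150^4 = 0.228649
P(M+2) = 4 × 0.69150^3 × 0.30850^1 = 0.408030
P(M+4) = 6 × 0.69150^2 × 0.30850^2 = 0.273052
P(M+6) = 4 × 0.69150^1 × 0.30850^3 = 0.081212
P(M+8) = 0.30850^4 = 0.009058
The M+2 peak is largest (0.408030); scaling to 100 gives 56.0 : 100.0 : 66.9 : 19.9 : 2.2.

56.0 : 100.0 : 66.9 : 19.9 : 2.2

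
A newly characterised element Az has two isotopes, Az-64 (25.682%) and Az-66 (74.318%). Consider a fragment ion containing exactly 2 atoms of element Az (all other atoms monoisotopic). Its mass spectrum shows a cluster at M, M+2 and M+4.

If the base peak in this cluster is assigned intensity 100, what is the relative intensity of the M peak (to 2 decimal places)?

11.94

(0.25682 + 0.74318)^2 gives M 0.0660, M+2 0.3817, M+4 0.5523; the largest is M+4.
P(M+4) = C(2,2) × 0.25682^0 × 0.74318^2 = 1 × 1.0000 × 0.55231651 = 0.552317 (base)
P(M) = C(2,0) × 0.25682^2 × 0.74318^0 = 1 × 0.06595651 × 1.0000 = 0.065957
Relative intensity = 0.065957 / 0.552317 × 100 = 11.94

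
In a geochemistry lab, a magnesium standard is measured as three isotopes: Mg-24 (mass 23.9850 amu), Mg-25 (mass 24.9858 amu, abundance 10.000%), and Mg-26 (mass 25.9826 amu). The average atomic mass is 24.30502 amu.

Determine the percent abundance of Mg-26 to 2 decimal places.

11.01%

Let x and y be the fractions of Mg-24 and Mg-26. Then x + y = 1 − 0.10000 = 0.90000 and 23.9850x + 25.9826y = 24.30502 − 0.10000×24.9858 = 21.80644.
Substituting: 23.9850x + 25.9826(0.90000 − x) = 21.80644
(23.9850 − 25.9826)x = -1.5779  ⇒  x = 0.78990, y = 0.11010
Mg-24: 78.99%, Mg-26: 11.01%.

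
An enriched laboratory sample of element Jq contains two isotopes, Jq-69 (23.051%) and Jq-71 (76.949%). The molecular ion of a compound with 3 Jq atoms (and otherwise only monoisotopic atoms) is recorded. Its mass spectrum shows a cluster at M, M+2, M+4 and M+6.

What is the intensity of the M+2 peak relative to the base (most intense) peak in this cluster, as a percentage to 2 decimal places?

26.92%

Term probabilities: M 0.0122, M+2 0.1227, M+4 0.4095, M+6 0.4556. Base peak = M+6.
P(M+6) = C(3,3) × 0.23051^0 × 0.76949^3 = 1 × 1.0000 × 0.45562646 = 0.455626 (base)
P(M+2) = C(3,1) × 0.23051^2 × 0.76949^1 = 3 × 0.05313486 × 0.76949 = 0.122660
Relative intensity = 0.122660 / 0.455626 × 100 = 26.92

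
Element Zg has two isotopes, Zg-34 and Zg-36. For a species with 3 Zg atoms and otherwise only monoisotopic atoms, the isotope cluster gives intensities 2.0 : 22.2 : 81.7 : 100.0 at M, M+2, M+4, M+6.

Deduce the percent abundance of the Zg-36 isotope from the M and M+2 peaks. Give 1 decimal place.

78.7%

Let p = fractional abundance of Zg-34. I(M+2)/I(M) = [C(3,1)·p^2·(1−p)] / p^3 = 3·(1−p)/p = 22.2/2.0 = 11.1000
(1−p)/p = 11.1000/3 = 3.7000  ⇒  p = 1/(1 + 3.7000) = 0.2128
Zg-34: 21.3%, Zg-36: 78.7%.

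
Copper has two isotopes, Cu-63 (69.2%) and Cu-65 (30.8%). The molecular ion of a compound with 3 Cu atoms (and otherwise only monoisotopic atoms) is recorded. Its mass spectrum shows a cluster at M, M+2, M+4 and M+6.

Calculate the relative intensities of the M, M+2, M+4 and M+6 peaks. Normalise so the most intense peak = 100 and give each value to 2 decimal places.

Each Cu atom is independently Cu-63 (p = 0.692) or Cu-65 (q = 0.308); the cluster is the binomial expansion (p + q)^3.
P(M) = 0.692^3 = 0.331374
P(M+2) = 3 × 0.692^2 × 0.308^1 = 0.442470
P(M+4) = 3 × 0.692^1 × 0.308^2 = 0.196938
P(M+6) = 0.308^3 = 0.029218
The M+2 peak is largest (0.442470); scaling to 100 gives 74.89 : 100.00 : 44.51 : 6.60.

74.89 : 100.00 : 44.51 : 6.60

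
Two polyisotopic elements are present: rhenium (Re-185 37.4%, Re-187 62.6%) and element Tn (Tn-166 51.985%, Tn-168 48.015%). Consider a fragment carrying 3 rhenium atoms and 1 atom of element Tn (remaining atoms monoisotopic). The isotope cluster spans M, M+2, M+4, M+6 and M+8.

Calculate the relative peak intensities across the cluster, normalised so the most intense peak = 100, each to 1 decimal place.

Rhenium pattern (n=3): 0.05231362 : 0.26268713 : 0.43968487 : 0.24531438
Element Tn pattern (n=1): 0.51985 : 0.48015
Convolve the two distributions (both contribute in 2-u steps):
  M: 0.05231362×0.51985 = 0.027195
  M+2: 0.05231362×0.48015 + 0.26268713×0.51985 = 0.161676
  M+4: 0.26268713×0.48015 + 0.43968487×0.51985 = 0.354699
  M+6: 0.43968487×0.48015 + 0.24531438×0.51985 = 0.338641
  M+8: 0.24531438×0.48015 = 0.117788
Scale to base peak (0.354699) = 100: 7.7 : 45.6 : 100.0 : 95.5 : 33.2

7.7 : 45.6 : 100.0 : 95.5 : 33.2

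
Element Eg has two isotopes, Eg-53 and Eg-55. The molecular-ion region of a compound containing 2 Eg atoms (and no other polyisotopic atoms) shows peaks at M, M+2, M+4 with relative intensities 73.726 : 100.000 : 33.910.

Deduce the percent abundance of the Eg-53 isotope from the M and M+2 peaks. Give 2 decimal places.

Write p for the Eg-53 fraction. I(M+2)/I(M) = [C(2,1)·p^1·(1−p)] / p^2 = 2·(1−p)/p = 100.000/73.726 = 1.3564
(1−p)/p = 1.3564/2 = 0.6782  ⇒  p = 1/(1 + 0.6782) = 0.5959
Eg-53: 59.59%, Eg-55: 40.41%.

59.59%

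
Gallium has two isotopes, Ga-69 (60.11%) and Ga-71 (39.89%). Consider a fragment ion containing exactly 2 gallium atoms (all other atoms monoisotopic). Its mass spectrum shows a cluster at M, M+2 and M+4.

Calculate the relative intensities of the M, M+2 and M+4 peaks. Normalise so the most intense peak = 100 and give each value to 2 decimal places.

Expanding (0.6011 + 0.3989)^2:
P(M) = 0.6011^2 = 0.361321
P(M+2) = 2 × 0.6011^1 × 0.3989^1 = 0.479558
P(M+4) = 0.3989^2 = 0.159121
The M+2 peak is largest (0.479558); scaling to 100 gives 75.34 : 100.00 : 33.18.

75.34 : 100.00 : 33.18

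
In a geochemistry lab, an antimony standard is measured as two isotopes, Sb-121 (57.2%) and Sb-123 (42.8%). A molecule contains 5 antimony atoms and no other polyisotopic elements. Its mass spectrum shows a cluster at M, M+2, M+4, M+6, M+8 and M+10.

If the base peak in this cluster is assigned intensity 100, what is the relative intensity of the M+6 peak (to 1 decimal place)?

74.8

Binomial terms of (0.572 + 0.428)^5: M 0.0612, M+2 0.2291, M+4 0.3428, M+6 0.2565, M+8 0.0960, M+10 0.0144 → M+4 is the base peak.
P(M+4) = C(5,2) × 0.572^3 × 0.428^2 = 10 × 0.18714925 × 0.183184 = 0.342827 (base)
P(M+6) = C(5,3) × 0.572^2 × 0.428^3 = 10 × 0.327184 × 0.07840275 = 0.256521
Relative intensity = 0.256521 / 0.342827 × 100 = 74.8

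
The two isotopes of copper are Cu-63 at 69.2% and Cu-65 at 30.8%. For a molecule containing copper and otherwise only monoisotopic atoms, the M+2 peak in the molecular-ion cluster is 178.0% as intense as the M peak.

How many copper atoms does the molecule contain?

With n Cu atoms, P(M+2)/P(M) = C(n,1)·p^(n−1)q / p^n = n·q/p = n · 0.308/0.692.
n = 1.780 × 0.692/0.308 = 4.00 ≈ 4

4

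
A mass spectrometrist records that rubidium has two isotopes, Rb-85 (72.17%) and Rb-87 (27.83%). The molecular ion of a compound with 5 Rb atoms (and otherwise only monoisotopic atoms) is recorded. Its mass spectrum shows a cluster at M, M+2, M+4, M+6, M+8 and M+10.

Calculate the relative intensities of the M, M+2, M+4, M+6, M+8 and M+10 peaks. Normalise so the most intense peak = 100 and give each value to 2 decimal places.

Each Rb atom is independently Rb-85 (p = 0.7217) or Rb-87 (q = 0.2783); the cluster is the binomial expansion (p + q)^5.
P(M) = 0.7217^5 = 0.195787
P(M+2) = 5 × 0.7217^4 × 0.2783^1 = 0.377494
P(M+4) = 10 × 0.7217^3 × 0.2783^2 = 0.291136
P(M+6) = 10 × 0.7217^2 × 0.2783^3 = 0.112267
P(M+8) = 5 × 0.7217^1 × 0.2783^4 = 0.021646
P(M+10) = 0.2783^5 = 0.001669
The M+2 peak is largest (0.377494); scaling to 100 gives 51.86 : 100.00 : 77.12 : 29.74 : 5.73 : 0.44.

51.86 : 100.00 : 77.12 : 29.74 : 5.73 : 0.44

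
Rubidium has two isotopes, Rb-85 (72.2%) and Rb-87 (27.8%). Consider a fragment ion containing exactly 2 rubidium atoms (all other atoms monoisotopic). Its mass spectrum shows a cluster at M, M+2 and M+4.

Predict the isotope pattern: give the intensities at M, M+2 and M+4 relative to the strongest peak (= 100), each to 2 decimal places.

The 2 Rb atoms are independent, so intensities follow the terms of (0.722 + 0.278)^2.
P(M) = 0.722^2 = 0.521284
P(M+2) = 2 × 0.722^1 × 0.278^1 = 0.401432
P(M+4) = 0.278^2 = 0.077284
The M peak is largest (0.521284); scaling to 100 gives 100.00 : 77.01 : 14.83.

100.00 : 77.01 : 14.83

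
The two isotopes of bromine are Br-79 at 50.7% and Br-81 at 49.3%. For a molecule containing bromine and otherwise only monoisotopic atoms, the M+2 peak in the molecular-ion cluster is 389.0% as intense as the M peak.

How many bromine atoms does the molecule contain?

4

The M+2/M ratio from n Br atoms is n · q/p = n · 0.493/0.507.
n = 3.890 × 0.507/0.493 = 4.00 ≈ 4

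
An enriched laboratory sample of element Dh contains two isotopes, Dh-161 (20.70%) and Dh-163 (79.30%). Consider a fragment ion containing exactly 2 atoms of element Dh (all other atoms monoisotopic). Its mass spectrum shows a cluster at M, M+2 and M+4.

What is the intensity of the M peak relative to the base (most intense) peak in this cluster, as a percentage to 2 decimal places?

Binomial terms of (0.2070 + 0.7930)^2: M 0.0428, M+2 0.3283, M+4 0.6288 → M+4 is the base peak.
P(M+4) = C(2,2) × 0.2070^0 × 0.7930^2 = 1 × 1.0000 × 0.628849 = 0.628849 (base)
P(M) = C(2,0) × 0.2070^2 × 0.7930^0 = 1 × 0.042849 × 1.0000 = 0.042849
Relative intensity = 0.042849 / 0.628849 × 100 = 6.81

6.81%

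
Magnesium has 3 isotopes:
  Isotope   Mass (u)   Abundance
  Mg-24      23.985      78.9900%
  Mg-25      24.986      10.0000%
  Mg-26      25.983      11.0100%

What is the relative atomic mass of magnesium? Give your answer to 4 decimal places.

24.3051 u

Average mass = Σ (abundance × isotope mass) = 0.789900 × 23.985 + 0.100000 × 24.986 + 0.110100 × 25.983
= 18.94575 + 2.49860 + 2.86073 = 24.30508 u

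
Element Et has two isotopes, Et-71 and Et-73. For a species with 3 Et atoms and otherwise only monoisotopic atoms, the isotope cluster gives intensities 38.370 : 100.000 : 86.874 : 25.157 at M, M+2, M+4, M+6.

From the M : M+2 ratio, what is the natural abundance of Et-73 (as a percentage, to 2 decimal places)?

If p is the fraction of Et that is Et-71, then I(M+2)/I(M) = [C(3,1)·p^2·(1−p)] / p^3 = 3·(1−p)/p = 100.000/38.370 = 2.6062
(1−p)/p = 2.6062/3 = 0.8687  ⇒  p = 1/(1 + 0.8687) = 0.5351
Et-71: 53.51%, Et-73: 46.49%.

46.49%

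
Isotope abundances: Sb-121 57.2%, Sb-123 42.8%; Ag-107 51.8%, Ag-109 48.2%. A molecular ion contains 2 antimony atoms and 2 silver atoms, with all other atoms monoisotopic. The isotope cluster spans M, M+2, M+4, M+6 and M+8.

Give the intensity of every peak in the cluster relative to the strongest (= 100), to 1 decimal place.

Antimony pattern (n=2): 0.327184 : 0.489632 : 0.183184
Silver pattern (n=2): 0.268324 : 0.499352 : 0.232324
Convolve the two distributions (both contribute in 2-u steps):
  M: 0.327184×0.268324 = 0.087791
  M+2: 0.327184×0.499352 + 0.489632×0.268324 = 0.294760
  M+4: 0.327184×0.232324 + 0.489632×0.499352 + 0.183184×0.268324 = 0.369664
  M+6: 0.489632×0.232324 + 0.183184×0.499352 = 0.205227
  M+8: 0.183184×0.232324 = 0.042558
Scale to base peak (0.369664) = 100: 23.7 : 79.7 : 100.0 : 55.5 : 11.5

23.7 : 79.7 : 100.0 : 55.5 : 11.5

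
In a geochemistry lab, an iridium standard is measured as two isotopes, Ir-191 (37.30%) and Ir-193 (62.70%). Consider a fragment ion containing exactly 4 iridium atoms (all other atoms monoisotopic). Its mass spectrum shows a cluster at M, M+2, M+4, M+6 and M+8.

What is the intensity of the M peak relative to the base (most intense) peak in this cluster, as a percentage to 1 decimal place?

5.3%

Binomial terms of (0.3730 + 0.6270)^4: M 0.0194, M+2 0.1302, M+4 0.3282, M+6 0.3678, M+8 0.1546 → M+6 is the base peak.
P(M+6) = C(4,3) × 0.3730^1 × 0.6270^3 = 4 × 0.3730 × 0.24649188 = 0.367766 (base)
P(M) = C(4,0) × 0.3730^4 × 0.6270^0 = 1 × 0.01935688 × 1.0000 = 0.019357
Relative intensity = 0.019357 / 0.367766 × 100 = 5.3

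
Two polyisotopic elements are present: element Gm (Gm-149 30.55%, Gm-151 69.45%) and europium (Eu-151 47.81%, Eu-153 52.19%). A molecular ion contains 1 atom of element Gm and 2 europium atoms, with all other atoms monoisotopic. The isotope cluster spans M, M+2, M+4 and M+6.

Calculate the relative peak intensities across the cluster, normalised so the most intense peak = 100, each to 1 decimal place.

16.2 : 72.4 : 100.0 : 44.0

Element Gm pattern (n=1): 0.3055 : 0.6945
Europium pattern (n=2): 0.22857961 : 0.49904078 : 0.27237961
Convolve the two distributions (both contribute in 2-u steps):
  M: 0.3055×0.22857961 = 0.069831
  M+2: 0.3055×0.49904078 + 0.6945×0.22857961 = 0.311205
  M+4: 0.3055×0.27237961 + 0.6945×0.49904078 = 0.429796
  M+6: 0.6945×0.27237961 = 0.189168
Scale to base peak (0.429796) = 100: 16.2 : 72.4 : 100.0 : 44.0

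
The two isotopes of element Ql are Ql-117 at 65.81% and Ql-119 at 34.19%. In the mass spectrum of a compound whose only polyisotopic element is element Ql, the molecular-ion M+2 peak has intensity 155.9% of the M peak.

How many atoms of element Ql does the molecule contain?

For n independent Ql atoms, I(M+2)/I(M) = n · (abundance Ql-119) / (abundance Ql-117) = n · 0.3419/0.6581.
n = 1.559 × 0.6581/0.3419 = 3.00 ≈ 3

3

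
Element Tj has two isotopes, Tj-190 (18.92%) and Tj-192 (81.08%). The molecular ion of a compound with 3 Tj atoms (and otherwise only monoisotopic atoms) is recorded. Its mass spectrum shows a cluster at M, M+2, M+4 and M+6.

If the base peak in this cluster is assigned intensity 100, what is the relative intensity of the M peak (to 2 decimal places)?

1.27

(0.1892 + 0.8108)^3 gives M 0.0068, M+2 0.0871, M+4 0.3731, M+6 0.5330; the largest is M+6.
P(M+6) = C(3,3) × 0.1892^0 × 0.8108^3 = 1 × 1.0000 × 0.5330172 = 0.533017 (base)
P(M) = C(3,0) × 0.1892^3 × 0.8108^0 = 1 × 0.00677272 × 1.0000 = 0.006773
Relative intensity = 0.006773 / 0.533017 × 100 = 1.27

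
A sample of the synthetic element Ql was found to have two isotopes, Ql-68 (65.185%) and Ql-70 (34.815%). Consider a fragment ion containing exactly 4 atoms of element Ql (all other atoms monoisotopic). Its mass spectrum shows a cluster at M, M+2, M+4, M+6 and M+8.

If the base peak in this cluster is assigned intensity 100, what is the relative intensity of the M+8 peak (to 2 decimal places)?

Term probabilities: M 0.1805, M+2 0.3857, M+4 0.3090, M+6 0.1100, M+8 0.0147. Base peak = M+2.
P(M+2) = C(4,1) × 0.65185^3 × 0.34815^1 = 4 × 0.27697656 × 0.34815 = 0.385718 (base)
P(M+8) = C(4,4) × 0.65185^0 × 0.34815^4 = 1 × 1.0000 × 0.01469148 = 0.014691
Relative intensity = 0.014691 / 0.385718 × 100 = 3.81

3.81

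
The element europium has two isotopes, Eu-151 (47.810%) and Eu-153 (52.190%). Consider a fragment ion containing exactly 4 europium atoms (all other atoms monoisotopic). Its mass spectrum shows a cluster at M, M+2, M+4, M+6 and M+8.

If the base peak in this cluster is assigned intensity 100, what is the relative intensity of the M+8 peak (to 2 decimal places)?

19.86

Term probabilities: M 0.0522, M+2 0.2281, M+4 0.3736, M+6 0.2719, M+8 0.0742. Base peak = M+4.
P(M+4) = C(4,2) × 0.47810^2 × 0.52190^2 = 6 × 0.22857961 × 0.27237961 = 0.373563 (base)
P(M+8) = C(4,4) × 0.47810^0 × 0.52190^4 = 1 × 1.0000 × 0.07419065 = 0.074191
Relative intensity = 0.074191 / 0.373563 × 100 = 19.86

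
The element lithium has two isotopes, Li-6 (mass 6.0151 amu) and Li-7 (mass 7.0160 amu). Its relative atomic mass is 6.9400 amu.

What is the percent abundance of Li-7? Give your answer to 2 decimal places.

With x = fraction of Li-6 (so Li-7 is 1 − x):
6.0151·x + 7.0160·(1 − x) = 6.9400
(6.0151 − 7.0160)·x = 6.9400 − 7.0160
x = -0.0760 / -1.0009 = 0.07593 → 7.59% Li-6, 92.41% Li-7.

92.41%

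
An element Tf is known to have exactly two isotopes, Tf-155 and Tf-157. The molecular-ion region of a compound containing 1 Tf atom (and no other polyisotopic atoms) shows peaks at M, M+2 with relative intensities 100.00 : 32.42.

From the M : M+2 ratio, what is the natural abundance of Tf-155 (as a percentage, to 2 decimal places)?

75.52%

Let p = fractional abundance of Tf-155. I(M+2)/I(M) = [C(1,1)·p^0·(1−p)] / p^1 = 1·(1−p)/p = 32.42/100.00 = 0.3242
(1−p)/p = 0.3242/1 = 0.3242  ⇒  p = 1/(1 + 0.3242) = 0.7552
Tf-155: 75.52%, Tf-157: 24.48%.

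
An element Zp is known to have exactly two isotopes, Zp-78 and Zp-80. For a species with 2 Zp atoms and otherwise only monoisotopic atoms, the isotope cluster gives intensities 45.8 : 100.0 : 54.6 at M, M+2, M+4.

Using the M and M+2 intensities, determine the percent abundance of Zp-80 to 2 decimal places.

Write p for the Zp-78 fraction. I(M+2)/I(M) = [C(2,1)·p^1·(1−p)] / p^2 = 2·(1−p)/p = 100.0/45.8 = 2.1834
(1−p)/p = 2.1834/2 = 1.0917  ⇒  p = 1/(1 + 1.0917) = 0.4781
Zp-78: 47.81%, Zp-80: 52.19%.

52.19%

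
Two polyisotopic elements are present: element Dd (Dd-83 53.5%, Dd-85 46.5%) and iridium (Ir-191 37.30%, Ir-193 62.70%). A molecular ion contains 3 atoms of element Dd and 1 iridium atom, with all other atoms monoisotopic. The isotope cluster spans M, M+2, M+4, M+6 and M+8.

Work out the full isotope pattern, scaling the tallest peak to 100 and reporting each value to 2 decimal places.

Element Dd pattern (n=3): 0.15313038 : 0.39928388 : 0.34704112 : 0.10054462
Iridium pattern (n=1): 0.3730 : 0.6270
Convolve the two distributions (both contribute in 2-u steps):
  M: 0.15313038×0.3730 = 0.057118
  M+2: 0.15313038×0.6270 + 0.39928388×0.3730 = 0.244946
  M+4: 0.39928388×0.6270 + 0.34704112×0.3730 = 0.379797
  M+6: 0.34704112×0.6270 + 0.10054462×0.3730 = 0.255098
  M+8: 0.10054462×0.6270 = 0.063041
Scale to base peak (0.379797) = 100: 15.04 : 64.49 : 100.00 : 67.17 : 16.60

15.04 : 64.49 : 100.00 : 67.17 : 16.60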